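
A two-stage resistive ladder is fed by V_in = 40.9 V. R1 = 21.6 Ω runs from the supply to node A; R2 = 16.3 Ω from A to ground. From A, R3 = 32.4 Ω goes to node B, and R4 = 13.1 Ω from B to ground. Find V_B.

V_B ≈ 4.21 V

The second stage (R3 + R4 = 45.50 Ω) loads node A in parallel with R2.
Effective lower resistance at A: R2 ‖ 45.50 = 12.00 Ω.
First divider: V_A = V_in · 12.00/(21.6 + 12.00) = 14.61 V.
Then the unloaded second divider: V_B = V_A × R4/(R3+R4) = 14.61 × 0.2879 = 4.206 V.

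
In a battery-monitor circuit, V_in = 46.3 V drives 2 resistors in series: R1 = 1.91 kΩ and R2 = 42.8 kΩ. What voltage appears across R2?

ΣR = 1.91 + 42.8 = 44.71 kΩ.
By the voltage-divider rule, V = 46.3 × 42.80/44.71 = 44.32 V.

V ≈ 44.3 V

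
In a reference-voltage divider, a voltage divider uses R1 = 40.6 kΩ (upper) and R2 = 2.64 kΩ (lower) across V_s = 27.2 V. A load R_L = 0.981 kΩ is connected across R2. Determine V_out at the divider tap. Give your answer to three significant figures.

First combine the lower leg with the load: R2 ‖ R_L = 0.7152 kΩ.
Now apply the divider: V_out = 27.2 × 0.01731 = 0.4709 V.
(Unloaded it would be 1.66 V; the load pulls it down.)

V_out ≈ 0.471 V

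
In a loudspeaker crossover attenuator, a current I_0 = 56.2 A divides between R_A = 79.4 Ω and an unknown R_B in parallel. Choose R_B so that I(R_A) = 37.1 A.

In a two-way split, I_A/I_0 = R_B/(R_A + R_B).
With f = 0.6601, R_B = R_A · f/(1−f) = 79.4 × 1.942 = 154.2 Ω.

R_B ≈ 154 Ω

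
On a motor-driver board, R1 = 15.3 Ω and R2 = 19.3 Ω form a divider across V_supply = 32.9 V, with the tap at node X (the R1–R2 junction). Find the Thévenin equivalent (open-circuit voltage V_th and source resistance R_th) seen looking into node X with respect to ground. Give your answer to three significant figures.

V_th ≈ 18.4 V, R_th ≈ 8.53 Ω

With X open, the divider is unloaded: V_th = 32.9 × 19.3/34.60 = 18.35 V.
Looking into X with the source shorted: R_th = R1·R2/(R1+R2) = 15.30 × 19.3/34.60 = 8.534 Ω.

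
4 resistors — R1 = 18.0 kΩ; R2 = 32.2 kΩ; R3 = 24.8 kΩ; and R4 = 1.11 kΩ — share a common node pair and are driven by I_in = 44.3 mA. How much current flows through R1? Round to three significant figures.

Total conductance ΣG = 1/18.0 + 1/32.2 + 1/24.8 + 1/1.11 = 1.028 (units of 1/kΩ).
By the current-divider rule, I = I_in · G_k/ΣG = 44.3 × 0.05405 = 2.394 mA.

I ≈ 2.39 mA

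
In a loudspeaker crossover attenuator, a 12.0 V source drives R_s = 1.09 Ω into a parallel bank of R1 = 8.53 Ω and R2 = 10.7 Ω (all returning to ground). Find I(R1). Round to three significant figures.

Combine the parallel branches: R_p = (1/8.53 + 1/10.7)⁻¹ = 4.746 Ω.
Node voltage V_A = V_supply · R_p/(R_s + R_p) = 12.0 × 0.8132 = 9.759 V.
I(R1) = V_A / R1 = 9.759/8.53 = 1.144 A.

I ≈ 1.14 A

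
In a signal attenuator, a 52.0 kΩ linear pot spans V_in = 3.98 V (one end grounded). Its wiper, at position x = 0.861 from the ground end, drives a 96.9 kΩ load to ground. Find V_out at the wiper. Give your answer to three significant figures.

The pot divides into 7.228 kΩ above the wiper and 44.77 kΩ below.
Lower segment in parallel with the load: 44.77 ‖ 96.9 = 30.62 kΩ.
V_out = 3.98 × 30.62/(7.228 + 30.62) = 3.220 V.
(Unloaded: V_out = x·V_in = 3.43 V.)

V_out ≈ 3.22 V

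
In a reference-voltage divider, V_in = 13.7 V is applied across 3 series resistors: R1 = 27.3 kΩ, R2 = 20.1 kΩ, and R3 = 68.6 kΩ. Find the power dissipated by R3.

Series current I = V_in/ΣR = 13.7/116.0 = 0.1181 mA.
P(R3) = I²·R3 = (0.1181)² × 68.6 = 0.9569 mW.

P ≈ 0.957 mW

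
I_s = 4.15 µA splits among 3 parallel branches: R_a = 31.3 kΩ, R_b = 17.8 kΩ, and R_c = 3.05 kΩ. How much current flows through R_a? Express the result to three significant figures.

I ≈ 0.319 µA

ΣG = 1/31.3 + 1/17.8 + 1/3.05 = 0.4160.
By the current-divider rule, I = I_s · G_k/ΣG = 4.15 × 0.07680 = 0.3187 µA.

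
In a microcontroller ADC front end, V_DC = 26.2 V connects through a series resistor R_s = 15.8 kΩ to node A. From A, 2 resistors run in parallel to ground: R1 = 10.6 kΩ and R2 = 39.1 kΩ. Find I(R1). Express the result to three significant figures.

Combine the parallel branches: R_p = (1/10.6 + 1/39.1)⁻¹ = 8.339 kΩ.
V_A by voltage divider: V_A = 26.2 × 8.339/(15.8 + 8.339) = 9.051 V.
I(R1) = V_A / R1 = 9.051/10.6 = 0.8539 mA.

I ≈ 0.854 mA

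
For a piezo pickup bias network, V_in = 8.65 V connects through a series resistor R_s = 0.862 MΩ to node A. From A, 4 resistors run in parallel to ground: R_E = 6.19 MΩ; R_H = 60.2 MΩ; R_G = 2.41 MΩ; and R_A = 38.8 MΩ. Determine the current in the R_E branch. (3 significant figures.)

Equivalent of the parallel group: R_p = 1.616 MΩ.
V_A by voltage divider: V_A = 8.65 × 1.616/(0.862 + 1.616) = 5.641 V.
I(R_E) = V_A / R_E = 5.641/6.19 = 0.9113 µA.
(Check via current divider: I_total = 3.491 µA; share G_k/ΣG = 0.2610 → same result.)

I ≈ 0.911 µA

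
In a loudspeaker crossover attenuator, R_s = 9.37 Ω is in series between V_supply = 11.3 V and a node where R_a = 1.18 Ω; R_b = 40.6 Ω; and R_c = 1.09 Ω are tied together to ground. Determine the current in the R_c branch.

Equivalent of the parallel group: R_p = 0.5588 Ω.
Node voltage V_A = V_supply · R_p/(R_s + R_p) = 11.3 × 0.05628 = 0.6360 V.
Branch current I = V_A/R_c = 0.6360/1.09 = 0.5835 A.

I ≈ 0.583 A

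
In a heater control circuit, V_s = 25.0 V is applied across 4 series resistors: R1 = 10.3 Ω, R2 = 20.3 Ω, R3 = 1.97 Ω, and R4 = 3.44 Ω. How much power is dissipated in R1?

ΣR = 36.01 Ω → I = 25.0/36.01 = 0.6943 A.
V(R1) = I·R = 7.151 V; P = V·I = 7.151 × 0.6943 = 4.964 W.

P ≈ 4.96 W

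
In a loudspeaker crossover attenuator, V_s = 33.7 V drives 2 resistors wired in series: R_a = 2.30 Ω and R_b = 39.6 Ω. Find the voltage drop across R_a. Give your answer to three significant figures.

ΣR = 2.30 + 39.6 = 41.90 Ω.
Voltage divider: V = V_s · (2.300 / 41.90) = 33.7 × 0.05489 = 1.850 V.

V ≈ 1.85 V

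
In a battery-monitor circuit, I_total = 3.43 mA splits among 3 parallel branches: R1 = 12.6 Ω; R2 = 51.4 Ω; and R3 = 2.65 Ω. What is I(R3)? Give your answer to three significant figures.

Conductances: ΣG = 1/12.6 + 1/51.4 + 1/2.65 = 0.4762 (1/Ω).
By the current-divider rule, I = I_total · G_k/ΣG = 3.43 × 0.7925 = 2.718 mA.

I ≈ 2.72 mA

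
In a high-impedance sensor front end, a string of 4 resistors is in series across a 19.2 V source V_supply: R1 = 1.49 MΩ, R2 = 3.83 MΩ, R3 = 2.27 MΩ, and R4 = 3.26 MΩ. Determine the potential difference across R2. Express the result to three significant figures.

V ≈ 6.78 V

ΣR = 1.49 + 3.83 + 2.27 + 3.26 = 10.85 MΩ.
By the voltage-divider rule, V = 19.2 × 3.830/10.85 = 6.778 V.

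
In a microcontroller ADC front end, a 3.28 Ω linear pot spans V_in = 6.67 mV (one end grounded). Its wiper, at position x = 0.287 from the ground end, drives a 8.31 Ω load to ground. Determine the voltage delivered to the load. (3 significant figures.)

V_out ≈ 1.77 mV

The pot divides into 2.339 Ω above the wiper and 0.9414 Ω below.
R_L loads the lower segment: effective lower R = 0.8456 Ω.
Then V_out = V_in · 0.8456/(2.339 + 0.8456) = 1.771 mV.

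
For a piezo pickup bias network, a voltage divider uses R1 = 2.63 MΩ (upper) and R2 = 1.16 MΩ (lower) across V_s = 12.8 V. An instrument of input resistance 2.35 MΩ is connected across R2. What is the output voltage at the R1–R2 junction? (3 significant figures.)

V_out ≈ 2.92 V

R2 ‖ R_L = (1.16 × 2.35)/(1.16 + 2.35) = 0.7766 MΩ.
Then V_out = V_s · R2'/(R1 + R2') = 12.8 × 0.7766/3.407 = 2.918 V.
(Unloaded it would be 3.92 V; the load pulls it down.)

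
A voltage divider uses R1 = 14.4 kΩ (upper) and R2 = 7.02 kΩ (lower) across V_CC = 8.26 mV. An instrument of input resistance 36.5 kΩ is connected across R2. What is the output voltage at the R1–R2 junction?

First combine the lower leg with the load: R2 ‖ R_L = 5.888 kΩ.
Voltage divider with the loaded lower leg: V_out = 8.26 × 5.888/(14.4 + 5.888) = 8.26 × 0.2902 = 2.397 mV.
(Unloaded it would be 2.71 mV; the load pulls it down.)

V_out ≈ 2.40 mV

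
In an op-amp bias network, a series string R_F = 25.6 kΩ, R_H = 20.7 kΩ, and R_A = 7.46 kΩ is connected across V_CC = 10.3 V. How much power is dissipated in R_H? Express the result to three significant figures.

P ≈ 0.760 mW

Series current I = V_CC/ΣR = 10.3/53.76 = 0.1916 mA.
P = I²R = 0.03671 × 20.7 = 0.7598 mW.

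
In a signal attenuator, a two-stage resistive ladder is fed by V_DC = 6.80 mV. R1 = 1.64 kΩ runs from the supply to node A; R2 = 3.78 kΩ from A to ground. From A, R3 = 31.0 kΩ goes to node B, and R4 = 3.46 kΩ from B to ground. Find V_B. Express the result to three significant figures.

Node A sees R2 in parallel with the series input of stage 2, R3 + R4 = 34.46 kΩ.
Effective lower resistance at A: R2 ‖ 34.46 = 3.406 kΩ.
So V_A = 6.80 × 0.6750 = 4.590 mV.
Then the unloaded second divider: V_B = V_A × R4/(R3+R4) = 4.590 × 0.1004 = 0.4609 mV.

V_B ≈ 0.461 mV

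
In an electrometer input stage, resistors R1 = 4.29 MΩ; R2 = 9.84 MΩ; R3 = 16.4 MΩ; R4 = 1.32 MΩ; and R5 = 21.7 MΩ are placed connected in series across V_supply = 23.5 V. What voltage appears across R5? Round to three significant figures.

V ≈ 9.52 V

Series total: ΣR = 4.29 + 9.84 + 16.4 + 1.32 + 21.7 = 53.55 MΩ.
V = V_supply · R/ΣR = 23.5 × 0.4052 = 9.523 V.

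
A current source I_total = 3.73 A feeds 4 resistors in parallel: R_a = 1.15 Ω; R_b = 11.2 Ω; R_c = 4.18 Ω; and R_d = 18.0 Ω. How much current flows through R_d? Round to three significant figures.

Total conductance ΣG = 1/1.15 + 1/11.2 + 1/4.18 + 1/18.0 = 1.254 (units of 1/Ω).
Current divider: I(R_d) = I_total · G_k/ΣG = 3.73 × (0.05556/1.254) = 3.73 × 0.04432 = 0.1653 A.

I ≈ 0.165 A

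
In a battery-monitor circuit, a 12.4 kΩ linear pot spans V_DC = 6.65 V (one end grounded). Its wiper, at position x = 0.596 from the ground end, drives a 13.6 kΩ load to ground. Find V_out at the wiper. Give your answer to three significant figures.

V_out ≈ 3.25 V

Lower segment x·R_p = 7.390 kΩ; upper segment (1−x)·R_p = 5.010 kΩ.
(x·R_p) ‖ R_L = 4.788 kΩ.
V_out = 6.65 × 4.788/(5.010 + 4.788) = 3.250 V.
(Unloaded: V_out = x·V_DC = 3.96 V.)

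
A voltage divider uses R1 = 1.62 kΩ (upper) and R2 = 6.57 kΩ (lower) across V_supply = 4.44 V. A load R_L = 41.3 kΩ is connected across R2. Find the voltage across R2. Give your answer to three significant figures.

First combine the lower leg with the load: R2 ‖ R_L = 5.668 kΩ.
Voltage divider with the loaded lower leg: V_out = 4.44 × 5.668/(1.62 + 5.668) = 4.44 × 0.7777 = 3.453 V.

V_out ≈ 3.45 V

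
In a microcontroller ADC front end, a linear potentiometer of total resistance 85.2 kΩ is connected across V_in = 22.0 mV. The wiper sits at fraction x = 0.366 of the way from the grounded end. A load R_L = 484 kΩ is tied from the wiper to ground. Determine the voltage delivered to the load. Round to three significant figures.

V_out ≈ 7.74 mV

The pot divides into 54.02 kΩ above the wiper and 31.18 kΩ below.
(x·R_p) ‖ R_L = 29.30 kΩ.
V_out = 22.0 × 29.30/(54.02 + 29.30) = 7.736 mV.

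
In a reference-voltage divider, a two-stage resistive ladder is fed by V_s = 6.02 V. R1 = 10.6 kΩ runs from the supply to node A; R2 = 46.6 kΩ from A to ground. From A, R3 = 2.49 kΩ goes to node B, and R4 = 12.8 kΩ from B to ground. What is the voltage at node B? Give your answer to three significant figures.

Node A sees R2 in parallel with the series input of stage 2, R3 + R4 = 15.29 kΩ.
Effective lower resistance at A: R2 ‖ 15.29 = 11.51 kΩ.
First divider: V_A = V_s · 11.51/(10.6 + 11.51) = 3.134 V.
V_B = V_A × 0.8371 = 2.624 V.

V_B ≈ 2.62 V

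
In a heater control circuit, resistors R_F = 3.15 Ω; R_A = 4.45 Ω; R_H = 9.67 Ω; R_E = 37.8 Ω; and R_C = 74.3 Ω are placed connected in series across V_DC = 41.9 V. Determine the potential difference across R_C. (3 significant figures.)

V ≈ 24.1 V

Total series resistance ΣR = 3.15 + 4.45 + 9.67 + 37.8 + 74.3 = 129.4 Ω.
V = V_DC · R/ΣR = 41.9 × 0.5743 = 24.06 V.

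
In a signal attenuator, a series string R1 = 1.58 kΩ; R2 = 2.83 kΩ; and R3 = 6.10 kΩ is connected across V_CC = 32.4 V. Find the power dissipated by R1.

P ≈ 15.0 mW

ΣR = 10.51 kΩ → I = 32.4/10.51 = 3.083 mA.
P(R1) = I²·R1 = (3.083)² × 1.58 = 15.02 mW.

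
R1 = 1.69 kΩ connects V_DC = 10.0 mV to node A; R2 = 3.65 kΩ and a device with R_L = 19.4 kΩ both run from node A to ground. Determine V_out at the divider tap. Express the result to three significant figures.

V_out ≈ 6.45 mV

R2 ‖ R_L = (3.65 × 19.4)/(3.65 + 19.4) = 3.072 kΩ.
Then V_out = V_DC · R2'/(R1 + R2') = 10.0 × 3.072/4.762 = 6.451 mV.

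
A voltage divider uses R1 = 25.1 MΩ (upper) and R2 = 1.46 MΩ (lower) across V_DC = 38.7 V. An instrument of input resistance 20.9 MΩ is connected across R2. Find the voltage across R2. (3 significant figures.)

R2 ‖ R_L = (1.46 × 20.9)/(1.46 + 20.9) = 1.365 MΩ.
Now apply the divider: V_out = 38.7 × 0.05157 = 1.996 V.
(Unloaded it would be 2.13 V; the load pulls it down.)

V_out ≈ 2.00 V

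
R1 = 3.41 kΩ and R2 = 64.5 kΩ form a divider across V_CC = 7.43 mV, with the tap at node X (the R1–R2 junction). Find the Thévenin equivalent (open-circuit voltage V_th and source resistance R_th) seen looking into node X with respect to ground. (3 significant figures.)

V_th ≈ 7.06 mV, R_th ≈ 3.24 kΩ

With X open, the divider is unloaded: V_th = 7.43 × 64.5/67.91 = 7.057 mV.
With V_CC suppressed (replaced by a short), R_th = R1 ‖ R2 = (3.410 × 64.5)/(3.410 + 64.5) = 3.239 kΩ.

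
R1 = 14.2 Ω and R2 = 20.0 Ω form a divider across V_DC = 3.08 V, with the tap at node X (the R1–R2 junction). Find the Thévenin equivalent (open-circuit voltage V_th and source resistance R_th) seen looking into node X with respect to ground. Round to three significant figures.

V_th ≈ 1.80 V, R_th ≈ 8.30 Ω

Open-circuit (no load on X): V_th = V_DC · R2/(R1 + R2) = 3.08 × 20.0/(14.20 + 20.0) = 1.801 V.
Zeroing V_DC shorts the top of R1 to ground, so R_th = R1 ‖ R2 = 8.304 Ω.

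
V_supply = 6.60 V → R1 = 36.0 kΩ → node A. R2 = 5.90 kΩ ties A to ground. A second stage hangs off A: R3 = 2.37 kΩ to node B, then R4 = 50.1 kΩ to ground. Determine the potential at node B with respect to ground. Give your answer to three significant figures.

V_B ≈ 0.809 V

The second stage (R3 + R4 = 52.47 kΩ) loads node A in parallel with R2.
R2 ‖ (R3+R4) = 5.304 kΩ.
V_A = 6.60 × 5.304/(36.0 + 5.304) = 0.8475 V.
Then the unloaded second divider: V_B = V_A × R4/(R3+R4) = 0.8475 × 0.9548 = 0.8092 V.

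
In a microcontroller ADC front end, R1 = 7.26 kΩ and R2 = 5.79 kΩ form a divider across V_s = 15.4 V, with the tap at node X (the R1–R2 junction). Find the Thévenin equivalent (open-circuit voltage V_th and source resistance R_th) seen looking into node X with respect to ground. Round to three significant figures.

V_th ≈ 6.83 V, R_th ≈ 3.22 kΩ

With X open, the divider is unloaded: V_th = 15.4 × 5.79/13.05 = 6.833 V.
With V_s suppressed (replaced by a short), R_th = R1 ‖ R2 = (7.260 × 5.79)/(7.260 + 5.79) = 3.221 kΩ.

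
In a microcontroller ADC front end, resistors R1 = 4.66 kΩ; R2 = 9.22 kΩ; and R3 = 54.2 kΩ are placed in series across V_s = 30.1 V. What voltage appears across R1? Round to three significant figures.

Series total: ΣR = 4.66 + 9.22 + 54.2 = 68.08 kΩ.
By the voltage-divider rule, V = 30.1 × 4.660/68.08 = 2.060 V.

V ≈ 2.06 V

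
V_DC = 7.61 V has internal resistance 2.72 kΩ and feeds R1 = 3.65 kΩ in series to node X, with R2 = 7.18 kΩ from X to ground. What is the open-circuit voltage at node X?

V_th ≈ 4.03 V

R1' = 2.72 + 3.65 = 6.370 kΩ (source resistance + R1).
With X open, the divider is unloaded: V_th = 7.61 × 7.18/13.55 = 4.032 V.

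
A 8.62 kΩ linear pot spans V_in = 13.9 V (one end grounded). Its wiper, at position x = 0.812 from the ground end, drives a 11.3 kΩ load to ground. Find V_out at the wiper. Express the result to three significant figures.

Split the track: R_lower = x·R_p = 6.999 kΩ, R_upper = (1−x)·R_p = 1.621 kΩ.
R_L loads the lower segment: effective lower R = 4.322 kΩ.
Loaded-divider output: V_out = 13.9 × 0.7273 = 10.11 V.
(Unloaded: V_out = x·V_in = 11.3 V.)

V_out ≈ 10.1 V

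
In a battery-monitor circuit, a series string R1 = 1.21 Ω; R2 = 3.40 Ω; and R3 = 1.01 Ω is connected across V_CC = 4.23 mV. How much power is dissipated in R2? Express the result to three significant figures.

P ≈ 1.93 µW

Series current I = V_CC/ΣR = 4.23/5.620 = 0.7527 mA.
P(R2) = I²·R2 = (0.7527)² × 3.40 = 1.926 µW.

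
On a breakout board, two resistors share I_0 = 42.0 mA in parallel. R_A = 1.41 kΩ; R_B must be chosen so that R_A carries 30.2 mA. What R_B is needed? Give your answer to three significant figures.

R_B ≈ 3.61 kΩ

Two-branch current divider: I_A = I_0 · R_B/(R_A + R_B).
30.2/42.0 = R_B/(R_A + R_B) → R_B = R_A · (0.7190)/(1 − 0.7190) = 1.41 × 2.559 = 3.609 kΩ.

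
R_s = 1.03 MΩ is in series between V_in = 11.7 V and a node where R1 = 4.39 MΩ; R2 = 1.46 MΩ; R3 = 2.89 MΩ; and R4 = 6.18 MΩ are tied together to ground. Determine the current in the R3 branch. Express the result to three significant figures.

I ≈ 1.64 µA

Parallel bank: R_p = 1/(1/4.39 + 1/1.46 + 1/2.89 + 1/6.18) = 0.7040 MΩ.
V_A by voltage divider: V_A = 11.7 × 0.7040/(1.03 + 0.7040) = 4.750 V.
I(R3) = V_A / R3 = 4.750/2.89 = 1.644 µA.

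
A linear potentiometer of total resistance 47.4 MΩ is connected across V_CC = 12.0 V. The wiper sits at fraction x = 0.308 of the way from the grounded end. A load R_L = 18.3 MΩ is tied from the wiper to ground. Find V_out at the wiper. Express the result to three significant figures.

Lower segment x·R_p = 14.60 MΩ; upper segment (1−x)·R_p = 32.80 MΩ.
(x·R_p) ‖ R_L = 8.121 MΩ.
Then V_out = V_CC · 8.121/(32.80 + 8.121) = 2.381 V.

V_out ≈ 2.38 V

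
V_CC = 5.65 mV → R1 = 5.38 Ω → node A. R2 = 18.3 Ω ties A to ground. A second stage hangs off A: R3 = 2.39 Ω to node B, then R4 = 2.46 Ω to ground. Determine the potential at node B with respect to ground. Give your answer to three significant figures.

Looking into the second stage from A: R3 + R4 = 4.850 Ω appears in parallel with R2.
R2 ‖ (R3+R4) = 3.834 Ω.
V_A = 5.65 × 3.834/(5.38 + 3.834) = 2.351 mV.
Then the unloaded second divider: V_B = V_A × R4/(R3+R4) = 2.351 × 0.5072 = 1.192 mV.

V_B ≈ 1.19 mV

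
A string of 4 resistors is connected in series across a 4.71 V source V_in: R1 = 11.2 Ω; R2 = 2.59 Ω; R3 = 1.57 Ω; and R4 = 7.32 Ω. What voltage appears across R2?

V ≈ 0.538 V

ΣR = 11.2 + 2.59 + 1.57 + 7.32 = 22.68 Ω.
Voltage divider: V = V_in · (2.590 / 22.68) = 4.71 × 0.1142 = 0.5379 V.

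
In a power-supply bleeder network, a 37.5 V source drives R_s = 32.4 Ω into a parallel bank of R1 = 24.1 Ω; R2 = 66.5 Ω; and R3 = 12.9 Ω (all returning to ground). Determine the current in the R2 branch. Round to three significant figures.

Parallel bank: R_p = 1/(1/24.1 + 1/66.5 + 1/12.9) = 7.460 Ω.
V_A = 37.5 × 7.460/39.86 = 7.018 V.
I(R2) = V_A / R2 = 7.018/66.5 = 0.1055 A.
(Check via current divider: I_total = 0.9408 A; share G_k/ΣG = 0.1122 → same result.)

I ≈ 0.106 A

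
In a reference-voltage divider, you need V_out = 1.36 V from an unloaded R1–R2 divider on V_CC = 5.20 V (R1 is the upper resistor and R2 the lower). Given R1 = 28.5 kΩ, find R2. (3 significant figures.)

Required fraction k = V_out/V_CC = 0.2615.
So R2 = R1 · V_out/(V_CC − V_out) = 28.5 × 1.36/(5.20 − 1.36) = 28.5 × 0.3542 = 10.09 kΩ.

R2 ≈ 10.1 kΩ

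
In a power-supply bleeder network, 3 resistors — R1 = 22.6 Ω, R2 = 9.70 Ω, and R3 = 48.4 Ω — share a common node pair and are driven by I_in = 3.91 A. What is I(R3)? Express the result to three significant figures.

I ≈ 0.481 A

Total conductance ΣG = 1/22.6 + 1/9.70 + 1/48.4 = 0.1680 (units of 1/Ω).
By the current-divider rule, I = I_in · G_k/ΣG = 3.91 × 0.1230 = 0.4809 A.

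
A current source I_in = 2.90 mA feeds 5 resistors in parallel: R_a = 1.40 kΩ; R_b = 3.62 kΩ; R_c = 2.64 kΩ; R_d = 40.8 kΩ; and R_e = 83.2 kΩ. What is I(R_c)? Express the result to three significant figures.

Conductances: ΣG = 1/1.40 + 1/3.62 + 1/2.64 + 1/40.8 + 1/83.2 = 1.406 (1/kΩ).
R_c takes the fraction G_k/ΣG = 0.3788/1.406 = 0.2694, so I = 2.90 × 0.2694 = 0.7814 mA.

I ≈ 0.781 mA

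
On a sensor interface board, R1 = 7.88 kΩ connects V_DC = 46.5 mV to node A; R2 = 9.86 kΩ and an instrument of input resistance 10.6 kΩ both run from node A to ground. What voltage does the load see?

The load sits in parallel with R2, giving an effective lower resistance R2' = R2·R_L/(R2+R_L) = 5.108 kΩ.
Now apply the divider: V_out = 46.5 × 0.3933 = 18.29 mV.
(Unloaded it would be 25.8 mV; the load pulls it down.)

V_out ≈ 18.3 mV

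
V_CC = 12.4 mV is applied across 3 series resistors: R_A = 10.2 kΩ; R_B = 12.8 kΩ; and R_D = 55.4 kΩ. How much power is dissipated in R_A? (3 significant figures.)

The common current is I = 12.4/78.40 = 0.1582 µA.
V(R_A) = I·R = 1.613 mV; P = V·I = 1.613 × 0.1582 = 0.2552 nW.

P ≈ 0.255 nW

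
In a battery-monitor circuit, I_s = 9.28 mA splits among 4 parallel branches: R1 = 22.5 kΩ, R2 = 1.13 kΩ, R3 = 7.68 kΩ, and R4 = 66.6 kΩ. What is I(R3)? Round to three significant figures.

ΣG = 1/22.5 + 1/1.13 + 1/7.68 + 1/66.6 = 1.075.
R3 takes the fraction G_k/ΣG = 0.1302/1.075 = 0.1212, so I = 9.28 × 0.1212 = 1.124 mA.

I ≈ 1.12 mA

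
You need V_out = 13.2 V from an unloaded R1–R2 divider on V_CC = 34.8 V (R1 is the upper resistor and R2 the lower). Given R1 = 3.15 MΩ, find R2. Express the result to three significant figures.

R2 ≈ 1.93 MΩ

Required fraction k = V_out/V_CC = 0.3793.
So R2 = R1 · V_out/(V_CC − V_out) = 3.15 × 13.2/(34.8 − 13.2) = 3.15 × 0.6111 = 1.925 MΩ.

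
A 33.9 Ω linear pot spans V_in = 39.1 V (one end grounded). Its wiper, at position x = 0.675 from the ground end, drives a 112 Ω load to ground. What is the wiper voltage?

V_out ≈ 24.7 V

Lower segment x·R_p = 22.88 Ω; upper segment (1−x)·R_p = 11.02 Ω.
(x·R_p) ‖ R_L = 19.00 Ω.
Loaded-divider output: V_out = 39.1 × 0.6330 = 24.75 V.
(Unloaded: V_out = x·V_in = 26.4 V.)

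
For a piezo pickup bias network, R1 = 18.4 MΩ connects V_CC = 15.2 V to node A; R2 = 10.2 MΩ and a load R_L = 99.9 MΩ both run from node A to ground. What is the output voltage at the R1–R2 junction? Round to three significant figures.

The load sits in parallel with R2, giving an effective lower resistance R2' = R2·R_L/(R2+R_L) = 9.255 MΩ.
Voltage divider with the loaded lower leg: V_out = 15.2 × 9.255/(18.4 + 9.255) = 15.2 × 0.3347 = 5.087 V.

V_out ≈ 5.09 V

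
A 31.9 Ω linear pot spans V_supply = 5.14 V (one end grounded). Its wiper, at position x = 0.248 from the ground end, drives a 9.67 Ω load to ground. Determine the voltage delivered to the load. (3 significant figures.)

V_out ≈ 0.789 V

Lower segment x·R_p = 7.911 Ω; upper segment (1−x)·R_p = 23.99 Ω.
R_L loads the lower segment: effective lower R = 4.351 Ω.
Loaded-divider output: V_out = 5.14 × 0.1535 = 0.7892 V.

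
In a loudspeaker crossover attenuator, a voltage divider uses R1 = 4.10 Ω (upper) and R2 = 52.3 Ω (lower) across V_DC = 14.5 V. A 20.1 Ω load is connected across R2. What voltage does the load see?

V_out ≈ 11.3 V

The load sits in parallel with R2, giving an effective lower resistance R2' = R2·R_L/(R2+R_L) = 14.52 Ω.
Now apply the divider: V_out = 14.5 × 0.7798 = 11.31 V.
(Unloaded it would be 13.4 V; the load pulls it down.)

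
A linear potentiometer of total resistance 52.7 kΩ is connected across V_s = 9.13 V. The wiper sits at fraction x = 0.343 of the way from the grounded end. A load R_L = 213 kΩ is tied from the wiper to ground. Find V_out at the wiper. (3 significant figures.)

V_out ≈ 2.97 V

Split the track: R_lower = x·R_p = 18.08 kΩ, R_upper = (1−x)·R_p = 34.62 kΩ.
Lower segment in parallel with the load: 18.08 ‖ 213 = 16.66 kΩ.
V_out = 9.13 × 16.66/(34.62 + 16.66) = 2.966 V.
(Unloaded: V_out = x·V_s = 3.13 V.)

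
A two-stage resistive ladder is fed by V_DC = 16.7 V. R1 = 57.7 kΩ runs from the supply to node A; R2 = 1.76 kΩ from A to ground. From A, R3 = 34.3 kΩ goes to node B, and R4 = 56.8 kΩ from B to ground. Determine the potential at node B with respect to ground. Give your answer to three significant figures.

The second stage (R3 + R4 = 91.10 kΩ) loads node A in parallel with R2.
R2 ‖ (R3+R4) = 1.727 kΩ.
First divider: V_A = V_DC · 1.727/(57.7 + 1.727) = 0.4852 V.
Then the unloaded second divider: V_B = V_A × R4/(R3+R4) = 0.4852 × 0.6235 = 0.3025 V.

V_B ≈ 0.303 V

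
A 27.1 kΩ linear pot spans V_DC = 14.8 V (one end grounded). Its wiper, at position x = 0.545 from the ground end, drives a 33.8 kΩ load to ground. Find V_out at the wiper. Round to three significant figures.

Split the track: R_lower = x·R_p = 14.77 kΩ, R_upper = (1−x)·R_p = 12.33 kΩ.
R_L loads the lower segment: effective lower R = 10.28 kΩ.
V_out = 14.8 × 10.28/(12.33 + 10.28) = 6.728 V.
(Unloaded: V_out = x·V_DC = 8.07 V.)

V_out ≈ 6.73 V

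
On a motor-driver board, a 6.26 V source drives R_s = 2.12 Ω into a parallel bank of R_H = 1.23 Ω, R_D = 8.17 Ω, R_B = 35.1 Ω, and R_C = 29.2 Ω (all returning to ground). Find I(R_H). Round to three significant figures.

I ≈ 1.63 A

Combine the parallel branches: R_p = (1/1.23 + 1/8.17 + 1/35.1 + 1/29.2)⁻¹ = 1.002 Ω.
V_A by voltage divider: V_A = 6.26 × 1.002/(2.12 + 1.002) = 2.009 V.
Branch current I = V_A/R_H = 2.009/1.23 = 1.633 A.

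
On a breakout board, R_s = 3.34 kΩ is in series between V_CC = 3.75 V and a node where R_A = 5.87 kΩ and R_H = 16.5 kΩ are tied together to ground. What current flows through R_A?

I ≈ 0.361 mA

Equivalent of the parallel group: R_p = 4.330 kΩ.
Node voltage V_A = V_CC · R_p/(R_s + R_p) = 3.75 × 0.5645 = 2.117 V.
Branch current I = V_A/R_A = 2.117/5.87 = 0.3606 mA.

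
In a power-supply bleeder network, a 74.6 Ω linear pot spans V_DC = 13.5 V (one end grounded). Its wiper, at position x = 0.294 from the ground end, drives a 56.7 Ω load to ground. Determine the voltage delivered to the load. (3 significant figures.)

The pot divides into 52.67 Ω above the wiper and 21.93 Ω below.
(x·R_p) ‖ R_L = 15.81 Ω.
Loaded-divider output: V_out = 13.5 × 0.2309 = 3.118 V.

V_out ≈ 3.12 V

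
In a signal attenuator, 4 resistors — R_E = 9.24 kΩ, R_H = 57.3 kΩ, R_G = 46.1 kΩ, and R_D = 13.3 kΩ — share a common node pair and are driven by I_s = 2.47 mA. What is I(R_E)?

I ≈ 1.20 mA

Conductances: ΣG = 1/9.24 + 1/57.3 + 1/46.1 + 1/13.3 = 0.2226 (1/kΩ).
Current divider: I(R_E) = I_s · G_k/ΣG = 2.47 × (0.1082/0.2226) = 2.47 × 0.4863 = 1.201 mA.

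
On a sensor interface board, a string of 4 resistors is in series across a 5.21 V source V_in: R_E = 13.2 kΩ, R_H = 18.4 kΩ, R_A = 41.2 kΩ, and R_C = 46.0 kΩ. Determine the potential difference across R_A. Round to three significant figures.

Series total: ΣR = 13.2 + 18.4 + 41.2 + 46.0 = 118.8 kΩ.
By the voltage-divider rule, V = 5.21 × 41.20/118.8 = 1.807 V.

V ≈ 1.81 V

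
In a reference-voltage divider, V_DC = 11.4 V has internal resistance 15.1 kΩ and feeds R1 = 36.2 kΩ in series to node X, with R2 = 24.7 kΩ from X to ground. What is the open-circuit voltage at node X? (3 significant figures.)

R1' = 15.1 + 36.2 = 51.30 kΩ (source resistance + R1).
Open-circuit (no load on X): V_th = V_DC · R2/(R1' + R2) = 11.4 × 24.7/(51.30 + 24.7) = 3.705 V.

V_th ≈ 3.70 V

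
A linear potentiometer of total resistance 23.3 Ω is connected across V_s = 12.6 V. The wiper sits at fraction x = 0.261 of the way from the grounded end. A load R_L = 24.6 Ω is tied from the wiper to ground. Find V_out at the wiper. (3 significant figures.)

The pot divides into 17.22 Ω above the wiper and 6.081 Ω below.
R_L loads the lower segment: effective lower R = 4.876 Ω.
Loaded-divider output: V_out = 12.6 × 0.2207 = 2.781 V.

V_out ≈ 2.78 V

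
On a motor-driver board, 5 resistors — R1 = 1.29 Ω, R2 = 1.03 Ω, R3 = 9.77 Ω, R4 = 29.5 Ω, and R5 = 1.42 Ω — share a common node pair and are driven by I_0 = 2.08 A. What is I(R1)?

I ≈ 0.623 A

Conductances: ΣG = 1/1.29 + 1/1.03 + 1/9.77 + 1/29.5 + 1/1.42 = 2.587 (1/Ω).
R1 takes the fraction G_k/ΣG = 0.7752/2.587 = 0.2997, so I = 2.08 × 0.2997 = 0.6234 A.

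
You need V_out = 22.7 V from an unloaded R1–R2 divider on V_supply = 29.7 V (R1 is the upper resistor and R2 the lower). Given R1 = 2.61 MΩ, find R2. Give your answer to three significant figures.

R2 ≈ 8.46 MΩ

The divider ratio is R2/(R1+R2) = 22.7/29.7 = 0.7643.
So R2 = R1 · V_out/(V_supply − V_out) = 2.61 × 22.7/(29.7 − 22.7) = 2.61 × 3.243 = 8.464 MΩ.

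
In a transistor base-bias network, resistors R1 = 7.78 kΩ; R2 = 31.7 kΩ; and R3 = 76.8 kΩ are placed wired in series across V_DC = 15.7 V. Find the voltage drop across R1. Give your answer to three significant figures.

Total series resistance ΣR = 7.78 + 31.7 + 76.8 = 116.3 kΩ.
By the voltage-divider rule, V = 15.7 × 7.780/116.3 = 1.050 V.

V ≈ 1.05 V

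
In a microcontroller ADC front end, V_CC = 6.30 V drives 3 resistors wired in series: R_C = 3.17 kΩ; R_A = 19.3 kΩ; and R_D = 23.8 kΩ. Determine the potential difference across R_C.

Total series resistance ΣR = 3.17 + 19.3 + 23.8 = 46.27 kΩ.
By the voltage-divider rule, V = 6.30 × 3.170/46.27 = 0.4316 V.

V ≈ 0.432 V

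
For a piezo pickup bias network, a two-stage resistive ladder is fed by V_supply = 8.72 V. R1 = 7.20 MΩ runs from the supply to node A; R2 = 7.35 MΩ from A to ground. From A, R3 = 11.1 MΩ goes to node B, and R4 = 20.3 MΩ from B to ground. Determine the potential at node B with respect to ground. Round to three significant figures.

The second stage (R3 + R4 = 31.40 MΩ) loads node A in parallel with R2.
Effective lower resistance at A: R2 ‖ 31.40 = 5.956 MΩ.
V_A = 8.72 × 5.956/(7.20 + 5.956) = 3.948 V.
V_B = V_A × 0.6465 = 2.552 V.

V_B ≈ 2.55 V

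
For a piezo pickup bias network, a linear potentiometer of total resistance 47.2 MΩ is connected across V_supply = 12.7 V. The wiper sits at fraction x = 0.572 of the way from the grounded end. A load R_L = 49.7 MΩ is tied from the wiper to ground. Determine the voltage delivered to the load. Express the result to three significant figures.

The pot divides into 20.20 MΩ above the wiper and 27.00 MΩ below.
Lower segment in parallel with the load: 27.00 ‖ 49.7 = 17.49 MΩ.
V_out = 12.7 × 17.49/(20.20 + 17.49) = 5.894 V.

V_out ≈ 5.89 V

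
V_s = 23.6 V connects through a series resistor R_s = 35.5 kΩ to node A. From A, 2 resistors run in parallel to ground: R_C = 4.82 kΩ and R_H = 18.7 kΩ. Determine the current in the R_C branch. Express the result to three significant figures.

Parallel bank: R_p = 1/(1/4.82 + 1/18.7) = 3.832 kΩ.
V_A = 23.6 × 3.832/39.33 = 2.299 V.
Branch current I = V_A/R_C = 2.299/4.82 = 0.4771 mA.
(Check via current divider: I_total = 0.6000 mA; share G_k/ΣG = 0.7951 → same result.)

I ≈ 0.477 mA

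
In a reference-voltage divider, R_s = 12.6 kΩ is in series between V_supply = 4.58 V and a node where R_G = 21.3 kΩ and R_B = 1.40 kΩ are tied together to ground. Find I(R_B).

I ≈ 0.309 mA

Equivalent of the parallel group: R_p = 1.314 kΩ.
Node voltage V_A = V_supply · R_p/(R_s + R_p) = 4.58 × 0.09441 = 0.4324 V.
I(R_B) = V_A / R_B = 0.4324/1.40 = 0.3089 mA.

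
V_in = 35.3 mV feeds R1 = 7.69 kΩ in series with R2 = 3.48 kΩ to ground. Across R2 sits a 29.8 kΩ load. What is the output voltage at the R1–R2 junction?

V_out ≈ 10.2 mV

R2 ‖ R_L = (3.48 × 29.8)/(3.48 + 29.8) = 3.116 kΩ.
Voltage divider with the loaded lower leg: V_out = 35.3 × 3.116/(7.69 + 3.116) = 35.3 × 0.2884 = 10.18 mV.
(Unloaded it would be 11.0 mV; the load pulls it down.)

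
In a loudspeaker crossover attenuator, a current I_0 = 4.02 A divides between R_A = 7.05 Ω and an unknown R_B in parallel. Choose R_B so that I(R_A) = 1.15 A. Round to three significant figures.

R_B ≈ 2.82 Ω

Two-branch current divider: I_A = I_0 · R_B/(R_A + R_B).
With f = 0.2861, R_B = R_A · f/(1−f) = 7.05 × 0.4007 = 2.825 Ω.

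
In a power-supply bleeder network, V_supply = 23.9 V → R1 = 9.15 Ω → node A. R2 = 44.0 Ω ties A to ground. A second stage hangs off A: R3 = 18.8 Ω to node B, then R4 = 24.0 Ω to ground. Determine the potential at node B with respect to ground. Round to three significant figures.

V_B ≈ 9.43 V

Looking into the second stage from A: R3 + R4 = 42.80 Ω appears in parallel with R2.
Effective lower resistance at A: R2 ‖ 42.80 = 21.70 Ω.
V_A = 23.9 × 21.70/(9.15 + 21.70) = 16.81 V.
Stage 2 is unloaded, so V_B = V_A · R4/(R3+R4) = 16.81 × 24.0/42.80 = 9.426 V.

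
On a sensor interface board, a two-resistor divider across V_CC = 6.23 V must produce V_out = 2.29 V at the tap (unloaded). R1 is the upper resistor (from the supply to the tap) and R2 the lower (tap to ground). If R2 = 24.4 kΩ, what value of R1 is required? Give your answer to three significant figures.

The divider ratio is R2/(R1+R2) = 2.29/6.23 = 0.3676.
R1 = R2·(1/k − 1) = 24.4 × 1.721 = 41.98 kΩ.

R1 ≈ 42.0 kΩ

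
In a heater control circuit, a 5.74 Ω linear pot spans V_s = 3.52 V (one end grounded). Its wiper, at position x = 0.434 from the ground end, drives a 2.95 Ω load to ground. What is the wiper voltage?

V_out ≈ 1.03 V

Lower segment x·R_p = 2.491 Ω; upper segment (1−x)·R_p = 3.249 Ω.
Lower segment in parallel with the load: 2.491 ‖ 2.95 = 1.351 Ω.
Then V_out = V_s · 1.351/(3.249 + 1.351) = 1.034 V.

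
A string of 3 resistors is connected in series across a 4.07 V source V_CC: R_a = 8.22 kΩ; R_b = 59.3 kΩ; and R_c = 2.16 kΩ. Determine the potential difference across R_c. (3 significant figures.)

Series total: ΣR = 8.22 + 59.3 + 2.16 = 69.68 kΩ.
Voltage divider: V = V_CC · (2.160 / 69.68) = 4.07 × 0.03100 = 0.1262 V.

V ≈ 0.126 V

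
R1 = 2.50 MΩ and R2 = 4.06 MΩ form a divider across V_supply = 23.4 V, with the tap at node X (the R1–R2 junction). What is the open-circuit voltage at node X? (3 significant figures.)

V_th is the unloaded tap voltage: V_supply · R2/(R1+R2) = 23.4 × 0.6189 = 14.48 V.

V_th ≈ 14.5 V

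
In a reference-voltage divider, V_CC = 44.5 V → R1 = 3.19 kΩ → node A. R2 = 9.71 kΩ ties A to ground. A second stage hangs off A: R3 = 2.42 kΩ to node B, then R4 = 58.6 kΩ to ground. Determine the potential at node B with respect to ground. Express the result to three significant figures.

Looking into the second stage from A: R3 + R4 = 61.02 kΩ appears in parallel with R2.
Effective lower resistance at A: R2 ‖ 61.02 = 8.377 kΩ.
V_A = 44.5 × 8.377/(3.19 + 8.377) = 32.23 V.
V_B = V_A × 0.9603 = 30.95 V.

V_B ≈ 30.9 V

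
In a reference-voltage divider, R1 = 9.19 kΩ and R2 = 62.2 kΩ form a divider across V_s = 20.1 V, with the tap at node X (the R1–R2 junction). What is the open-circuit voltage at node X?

V_th ≈ 17.5 V

Open-circuit (no load on X): V_th = V_s · R2/(R1 + R2) = 20.1 × 62.2/(9.190 + 62.2) = 17.51 V.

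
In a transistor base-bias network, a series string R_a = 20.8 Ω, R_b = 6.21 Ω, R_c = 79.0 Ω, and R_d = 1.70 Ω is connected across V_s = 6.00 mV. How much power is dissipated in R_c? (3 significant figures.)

Series current I = V_s/ΣR = 6.00/107.7 = 0.05571 mA.
P(R_c) = I²·R_c = (0.05571)² × 79.0 = 0.2451 µW.

P ≈ 0.245 µW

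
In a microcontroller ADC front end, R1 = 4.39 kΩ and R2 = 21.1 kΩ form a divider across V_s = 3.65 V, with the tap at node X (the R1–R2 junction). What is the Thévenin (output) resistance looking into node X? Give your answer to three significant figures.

Looking into X with the source shorted: R_th = R1·R2/(R1+R2) = 4.390 × 21.1/25.49 = 3.634 kΩ.

R_th ≈ 3.63 kΩ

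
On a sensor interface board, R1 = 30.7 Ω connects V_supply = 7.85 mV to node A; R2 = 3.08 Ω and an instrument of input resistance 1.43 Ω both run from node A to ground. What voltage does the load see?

V_out ≈ 0.242 mV

R2 ‖ R_L = (3.08 × 1.43)/(3.08 + 1.43) = 0.9766 Ω.
Then V_out = V_supply · R2'/(R1 + R2') = 7.85 × 0.9766/31.68 = 0.2420 mV.
(Unloaded it would be 0.716 mV; the load pulls it down.)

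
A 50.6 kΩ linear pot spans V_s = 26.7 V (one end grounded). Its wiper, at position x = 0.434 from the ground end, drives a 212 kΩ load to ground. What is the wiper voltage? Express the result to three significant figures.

Lower segment x·R_p = 21.96 kΩ; upper segment (1−x)·R_p = 28.64 kΩ.
Lower segment in parallel with the load: 21.96 ‖ 212 = 19.90 kΩ.
V_out = 26.7 × 19.90/(28.64 + 19.90) = 10.95 V.
(Unloaded: V_out = x·V_s = 11.6 V.)

V_out ≈ 10.9 V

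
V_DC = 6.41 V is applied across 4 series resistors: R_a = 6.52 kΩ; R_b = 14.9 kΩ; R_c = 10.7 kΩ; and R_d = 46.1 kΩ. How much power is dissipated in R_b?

The common current is I = 6.41/78.22 = 0.08195 mA.
V(R_b) = I·R = 1.221 V; P = V·I = 1.221 × 0.08195 = 0.1001 mW.

P ≈ 0.100 mW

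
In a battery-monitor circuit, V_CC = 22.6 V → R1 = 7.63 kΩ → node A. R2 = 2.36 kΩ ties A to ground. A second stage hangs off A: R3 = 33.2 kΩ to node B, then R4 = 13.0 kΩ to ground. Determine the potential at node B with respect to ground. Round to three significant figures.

V_B ≈ 1.45 V

Looking into the second stage from A: R3 + R4 = 46.20 kΩ appears in parallel with R2.
Effective lower resistance at A: R2 ‖ 46.20 = 2.245 kΩ.
So V_A = 22.6 × 0.2274 = 5.138 V.
V_B = V_A × 0.2814 = 1.446 V.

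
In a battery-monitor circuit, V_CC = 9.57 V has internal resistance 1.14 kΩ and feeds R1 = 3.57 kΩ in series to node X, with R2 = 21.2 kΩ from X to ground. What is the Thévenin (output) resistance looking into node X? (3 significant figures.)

R1' = 1.14 + 3.57 = 4.710 kΩ (source resistance + R1).
Zeroing V_CC shorts the top of R1' to ground, so R_th = R1' ‖ R2 = 3.854 kΩ.

R_th ≈ 3.85 kΩ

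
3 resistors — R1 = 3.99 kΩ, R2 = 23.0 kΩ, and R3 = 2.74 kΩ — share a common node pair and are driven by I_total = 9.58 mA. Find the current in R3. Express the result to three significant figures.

I ≈ 5.30 mA

Conductances: ΣG = 1/3.99 + 1/23.0 + 1/2.74 = 0.6591 (1/kΩ).
R3 takes the fraction G_k/ΣG = 0.3650/0.6591 = 0.5538, so I = 9.58 × 0.5538 = 5.305 mA.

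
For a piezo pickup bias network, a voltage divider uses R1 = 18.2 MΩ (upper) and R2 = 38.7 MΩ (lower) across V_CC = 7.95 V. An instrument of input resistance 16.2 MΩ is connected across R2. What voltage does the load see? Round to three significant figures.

V_out ≈ 3.07 V

R2 ‖ R_L = (38.7 × 16.2)/(38.7 + 16.2) = 11.42 MΩ.
Now apply the divider: V_out = 7.95 × 0.3855 = 3.065 V.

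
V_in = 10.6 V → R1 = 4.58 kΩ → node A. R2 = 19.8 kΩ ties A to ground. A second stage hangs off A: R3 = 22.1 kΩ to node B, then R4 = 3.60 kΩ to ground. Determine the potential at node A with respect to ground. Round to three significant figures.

Looking into the second stage from A: R3 + R4 = 25.70 kΩ appears in parallel with R2.
R2 ‖ (R3+R4) = 11.18 kΩ.
So V_A = 10.6 × 0.7095 = 7.520 V.

V_A ≈ 7.52 V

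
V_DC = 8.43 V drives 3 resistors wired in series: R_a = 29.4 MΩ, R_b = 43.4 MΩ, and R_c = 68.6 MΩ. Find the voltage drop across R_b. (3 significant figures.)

V ≈ 2.59 V

Series total: ΣR = 29.4 + 43.4 + 68.6 = 141.4 MΩ.
By the voltage-divider rule, V = 8.43 × 43.40/141.4 = 2.587 V.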